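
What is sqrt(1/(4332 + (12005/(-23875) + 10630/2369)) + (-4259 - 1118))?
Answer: I*sqrt(12935770227709982600522622)/49048545981 ≈ 73.328*I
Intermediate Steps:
sqrt(1/(4332 + (12005/(-23875) + 10630/2369)) + (-4259 - 1118)) = sqrt(1/(4332 + (12005*(-1/23875) + 10630*(1/2369))) - 5377) = sqrt(1/(4332 + (-2401/4775 + 10630/2369)) - 5377) = sqrt(1/(4332 + 45070281/11311975) - 5377) = sqrt(1/(49048545981/11311975) - 5377) = sqrt(11311975/49048545981 - 5377) = sqrt(-263734020427862/49048545981) = I*sqrt(12935770227709982600522622)/49048545981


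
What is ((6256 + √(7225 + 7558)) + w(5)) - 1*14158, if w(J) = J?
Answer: -7897 + √14783 ≈ -7775.4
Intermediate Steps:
((6256 + √(7225 + 7558)) + w(5)) - 1*14158 = ((6256 + √(7225 + 7558)) + 5) - 1*14158 = ((6256 + √14783) + 5) - 14158 = (6261 + √14783) - 14158 = -7897 + √14783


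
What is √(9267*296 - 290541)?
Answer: 3*√272499 ≈ 1566.0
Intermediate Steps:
√(9267*296 - 290541) = √(2743032 - 290541) = √2452491 = 3*√272499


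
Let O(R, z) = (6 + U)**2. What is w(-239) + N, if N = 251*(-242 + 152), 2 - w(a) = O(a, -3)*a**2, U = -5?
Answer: -79709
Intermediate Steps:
O(R, z) = 1 (O(R, z) = (6 - 5)**2 = 1**2 = 1)
w(a) = 2 - a**2
N = -22590 (N = 251*(-90) = -22590)
w(-239) + N = (2 - 1*(-239)**2) - 22590 = (2 - 1*57121) - 22590 = (2 - 57121) - 22590 = -57119 - 22590 = -79709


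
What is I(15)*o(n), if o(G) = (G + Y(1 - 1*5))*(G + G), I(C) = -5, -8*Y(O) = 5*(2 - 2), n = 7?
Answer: -490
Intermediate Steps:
Y(O) = 0 (Y(O) = -5*(2 - 2)/8 = -5*0/8 = -⅛*0 = 0)
o(G) = 2*G² (o(G) = (G + 0)*(G + G) = G*(2*G) = 2*G²)
I(15)*o(n) = -10*7² = -10*49 = -5*98 = -490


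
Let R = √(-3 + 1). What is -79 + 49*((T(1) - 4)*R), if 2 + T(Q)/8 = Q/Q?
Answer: -79 - 588*I*√2 ≈ -79.0 - 831.56*I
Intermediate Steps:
T(Q) = -8 (T(Q) = -16 + 8*(Q/Q) = -16 + 8*1 = -16 + 8 = -8)
R = I*√2 (R = √(-2) = I*√2 ≈ 1.4142*I)
-79 + 49*((T(1) - 4)*R) = -79 + 49*((-8 - 4)*(I*√2)) = -79 + 49*(-12*I*√2) = -79 - 588*I*√2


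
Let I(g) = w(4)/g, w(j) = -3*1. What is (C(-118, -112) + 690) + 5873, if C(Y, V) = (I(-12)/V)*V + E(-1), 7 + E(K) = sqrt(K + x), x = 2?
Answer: 26229/4 ≈ 6557.3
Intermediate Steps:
E(K) = -7 + sqrt(2 + K) (E(K) = -7 + sqrt(K + 2) = -7 + sqrt(2 + K))
w(j) = -3
I(g) = -3/g
C(Y, V) = -23/4 (C(Y, V) = ((-3/(-12))/V)*V + (-7 + sqrt(2 - 1)) = ((-3*(-1/12))/V)*V + (-7 + sqrt(1)) = (1/(4*V))*V + (-7 + 1) = 1/4 - 6 = -23/4)
(C(-118, -112) + 690) + 5873 = (-23/4 + 690) + 5873 = 2737/4 + 5873 = 26229/4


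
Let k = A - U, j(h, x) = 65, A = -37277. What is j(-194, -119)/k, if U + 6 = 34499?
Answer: -13/14354 ≈ -0.00090567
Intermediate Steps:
U = 34493 (U = -6 + 34499 = 34493)
k = -71770 (k = -37277 - 1*34493 = -37277 - 34493 = -71770)
j(-194, -119)/k = 65/(-71770) = 65*(-1/71770) = -13/14354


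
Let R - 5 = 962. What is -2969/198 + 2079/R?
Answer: -2459381/191466 ≈ -12.845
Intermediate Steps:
R = 967 (R = 5 + 962 = 967)
-2969/198 + 2079/R = -2969/198 + 2079/967 = -2459381/191466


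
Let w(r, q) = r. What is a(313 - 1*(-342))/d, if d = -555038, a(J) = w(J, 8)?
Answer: -655/555038 ≈ -0.0011801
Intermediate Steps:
a(J) = J
a(313 - 1*(-342))/d = (313 - 1*(-342))/(-555038) = (313 + 342)*(-1/555038) = 655*(-1/555038) = -655/555038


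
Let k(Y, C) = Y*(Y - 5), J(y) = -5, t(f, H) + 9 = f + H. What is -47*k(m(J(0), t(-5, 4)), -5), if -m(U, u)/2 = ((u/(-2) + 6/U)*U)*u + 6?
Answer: -7314328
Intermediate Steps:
t(f, H) = -9 + H + f (t(f, H) = -9 + (f + H) = -9 + (H + f) = -9 + H + f)
m(U, u) = -12 - 2*U*u*(6/U - u/2) (m(U, u) = -2*(((u/(-2) + 6/U)*U)*u + 6) = -2*(((u*(-1/2) + 6/U)*U)*u + 6) = -2*(((-u/2 + 6/U)*U)*u + 6) = -2*(((6/U - u/2)*U)*u + 6) = -2*((U*(6/U - u/2))*u + 6) = -2*(U*u*(6/U - u/2) + 6) = -2*(6 + U*u*(6/U - u/2)) = -12 - 2*U*u*(6/U - u/2))
k(Y, C) = Y*(-5 + Y)
-47*k(m(J(0), t(-5, 4)), -5) = -47*(-12 - 12*(-9 + 4 - 5) - 5*(-9 + 4 - 5)**2)*(-5 + (-12 - 12*(-9 + 4 - 5) - 5*(-9 + 4 - 5)**2)) = -47*(-12 - 12*(-10) - 5*(-10)**2)*(-5 + (-12 - 12*(-10) - 5*(-10)**2)) = -47*(-12 + 120 - 5*100)*(-5 + (-12 + 120 - 5*100)) = -47*(-12 + 120 - 500)*(-5 + (-12 + 120 - 500)) = -(-18424)*(-5 - 392) = -(-18424)*(-397) = -47*155624 = -7314328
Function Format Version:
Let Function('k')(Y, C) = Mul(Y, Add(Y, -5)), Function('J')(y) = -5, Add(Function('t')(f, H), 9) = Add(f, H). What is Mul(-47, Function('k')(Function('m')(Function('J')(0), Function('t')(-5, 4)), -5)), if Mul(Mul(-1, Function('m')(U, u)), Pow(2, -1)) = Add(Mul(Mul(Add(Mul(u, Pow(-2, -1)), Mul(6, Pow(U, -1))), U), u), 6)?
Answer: -7314328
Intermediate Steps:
Function('t')(f, H) = Add(-9, H, f) (Function('t')(f, H) = Add(-9, Add(f, H)) = Add(-9, Add(H, f)) = Add(-9, H, f))
Function('m')(U, u) = Add(-12, Mul(-2, U, u, Add(Mul(6, Pow(U, -1)), Mul(Rational(-1, 2), u)))) (Function('m')(U, u) = Mul(-2, Add(Mul(Mul(Add(Mul(u, Pow(-2, -1)), Mul(6, Pow(U, -1))), U), u), 6)) = Mul(-2, Add(Mul(Mul(Add(Mul(u, Rational(-1, 2)), Mul(6, Pow(U, -1))), U), u), 6)) = Mul(-2, Add(Mul(Mul(Add(Mul(Rational(-1, 2), u), Mul(6, Pow(U, -1))), U), u), 6)) = Mul(-2, Add(Mul(Mul(Add(Mul(6, Pow(U, -1)), Mul(Rational(-1, 2), u)), U), u), 6)) = Mul(-2, Add(Mul(Mul(U, Add(Mul(6, Pow(U, -1)), Mul(Rational(-1, 2), u))), u), 6)) = Mul(-2, Add(Mul(U, u, Add(Mul(6, Pow(U, -1)), Mul(Rational(-1, 2), u))), 6)) = Mul(-2, Add(6, Mul(U, u, Add(Mul(6, Pow(U, -1)), Mul(Rational(-1, 2), u))))) = Add(-12, Mul(-2, U, u, Add(Mul(6, Pow(U, -1)), Mul(Rational(-1, 2), u)))))
Function('k')(Y, C) = Mul(Y, Add(-5, Y))
Mul(-47, Function('k')(Function('m')(Function('J')(0), Function('t')(-5, 4)), -5)) = Mul(-47, Mul(Add(-12, Mul(-12, Add(-9, 4, -5)), Mul(-5, Pow(Add(-9, 4, -5), 2))), Add(-5, Add(-12, Mul(-12, Add(-9, 4, -5)), Mul(-5, Pow(Add(-9, 4, -5), 2)))))) = Mul(-47, Mul(Add(-12, Mul(-12, -10), Mul(-5, Pow(-10, 2))), Add(-5, Add(-12, Mul(-12, -10), Mul(-5, Pow(-10, 2)))))) = Mul(-47, Mul(Add(-12, 120, Mul(-5, 100)), Add(-5, Add(-12, 120, Mul(-5, 100))))) = Mul(-47, Mul(Add(-12, 120, -500), Add(-5, Add(-12, 120, -500)))) = Mul(-47, Mul(-392, Add(-5, -392))) = Mul(-47, Mul(-392, -397)) = Mul(-47, 155624) = -7314328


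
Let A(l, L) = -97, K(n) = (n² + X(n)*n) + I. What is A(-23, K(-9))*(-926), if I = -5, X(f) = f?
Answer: 89822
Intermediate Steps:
K(n) = -5 + 2*n² (K(n) = (n² + n*n) - 5 = (n² + n²) - 5 = 2*n² - 5 = -5 + 2*n²)
A(-23, K(-9))*(-926) = -97*(-926) = 89822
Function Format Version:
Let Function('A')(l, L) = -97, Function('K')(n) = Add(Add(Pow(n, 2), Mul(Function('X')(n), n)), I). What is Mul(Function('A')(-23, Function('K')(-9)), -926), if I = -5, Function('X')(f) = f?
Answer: 89822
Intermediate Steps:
Function('K')(n) = Add(-5, Mul(2, Pow(n, 2))) (Function('K')(n) = Add(Add(Pow(n, 2), Mul(n, n)), -5) = Add(Add(Pow(n, 2), Pow(n, 2)), -5) = Add(Mul(2, Pow(n, 2)), -5) = Add(-5, Mul(2, Pow(n, 2))))
Mul(Function('A')(-23, Function('K')(-9)), -926) = Mul(-97, -926) = 89822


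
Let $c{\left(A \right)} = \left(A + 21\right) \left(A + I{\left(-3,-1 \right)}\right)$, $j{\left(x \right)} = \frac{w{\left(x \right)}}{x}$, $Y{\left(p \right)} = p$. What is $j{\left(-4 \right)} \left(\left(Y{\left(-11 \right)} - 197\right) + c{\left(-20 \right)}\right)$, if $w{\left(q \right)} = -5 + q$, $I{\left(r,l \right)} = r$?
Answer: $- \frac{2079}{4} \approx -519.75$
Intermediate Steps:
$j{\left(x \right)} = \frac{-5 + x}{x}$
$c{\left(A \right)} = \left(-3 + A\right) \left(21 + A\right)$ ($c{\left(A \right)} = \left(A + 21\right) \left(A - 3\right) = \left(21 + A\right) \left(-3 + A\right) = \left(-3 + A\right) \left(21 + A\right)$)
$j{\left(-4 \right)} \left(\left(Y{\left(-11 \right)} - 197\right) + c{\left(-20 \right)}\right) = \frac{-5 - 4}{-4} \left(\left(-11 - 197\right) + \left(-63 + \left(-20\right)^{2} + 18 \left(-20\right)\right)\right) = \left(- \frac{1}{4}\right) \left(-9\right) \left(\left(-11 - 197\right) - 23\right) = \frac{9 \left(-208 - 23\right)}{4} = \frac{9}{4} \left(-231\right) = - \frac{2079}{4}$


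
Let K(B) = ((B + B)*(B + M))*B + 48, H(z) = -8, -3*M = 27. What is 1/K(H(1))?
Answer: -1/2128 ≈ -0.00046992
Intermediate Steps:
M = -9 (M = -⅓*27 = -9)
K(B) = 48 + 2*B²*(-9 + B) (K(B) = ((B + B)*(B - 9))*B + 48 = ((2*B)*(-9 + B))*B + 48 = (2*B*(-9 + B))*B + 48 = 2*B²*(-9 + B) + 48 = 48 + 2*B²*(-9 + B))
1/K(H(1)) = 1/(48 - 18*(-8)² + 2*(-8)³) = 1/(48 - 18*64 + 2*(-512)) = 1/(48 - 1152 - 1024) = 1/(-2128) = -1/2128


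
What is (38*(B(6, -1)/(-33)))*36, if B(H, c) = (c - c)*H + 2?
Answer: -912/11 ≈ -82.909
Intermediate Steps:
B(H, c) = 2 (B(H, c) = 0*H + 2 = 0 + 2 = 2)
(38*(B(6, -1)/(-33)))*36 = (38*(2/(-33)))*36 = (38*(2*(-1/33)))*36 = (38*(-2/33))*36 = -76/33*36 = -912/11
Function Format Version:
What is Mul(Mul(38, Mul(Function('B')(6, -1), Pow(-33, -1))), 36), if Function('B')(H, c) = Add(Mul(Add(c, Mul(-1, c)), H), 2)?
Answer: Rational(-912, 11) ≈ -82.909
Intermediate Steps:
Function('B')(H, c) = 2 (Function('B')(H, c) = Add(Mul(0, H), 2) = Add(0, 2) = 2)
Mul(Mul(38, Mul(Function('B')(6, -1), Pow(-33, -1))), 36) = Mul(Mul(38, Mul(2, Pow(-33, -1))), 36) = Mul(Mul(38, Mul(2, Rational(-1, 33))), 36) = Mul(Mul(38, Rational(-2, 33)), 36) = Mul(Rational(-76, 33), 36) = Rational(-912, 11)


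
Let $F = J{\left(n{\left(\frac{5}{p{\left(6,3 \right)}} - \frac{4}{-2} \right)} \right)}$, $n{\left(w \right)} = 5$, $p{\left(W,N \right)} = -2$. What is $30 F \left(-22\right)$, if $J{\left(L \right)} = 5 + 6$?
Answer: $-7260$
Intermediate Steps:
$J{\left(L \right)} = 11$
$F = 11$
$30 F \left(-22\right) = 30 \cdot 11 \left(-22\right) = 330 \left(-22\right) = -7260$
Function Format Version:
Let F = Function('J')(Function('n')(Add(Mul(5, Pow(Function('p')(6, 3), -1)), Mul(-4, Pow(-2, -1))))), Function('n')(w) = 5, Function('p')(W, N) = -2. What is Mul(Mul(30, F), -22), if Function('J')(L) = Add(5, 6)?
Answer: -7260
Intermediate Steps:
Function('J')(L) = 11
F = 11
Mul(Mul(30, F), -22) = Mul(Mul(30, 11), -22) = Mul(330, -22) = -7260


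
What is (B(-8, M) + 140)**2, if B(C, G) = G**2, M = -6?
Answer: 30976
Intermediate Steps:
(B(-8, M) + 140)**2 = ((-6)**2 + 140)**2 = (36 + 140)**2 = 176**2 = 30976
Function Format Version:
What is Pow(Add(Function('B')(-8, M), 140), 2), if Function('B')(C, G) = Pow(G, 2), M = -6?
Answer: 30976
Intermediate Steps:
Pow(Add(Function('B')(-8, M), 140), 2) = Pow(Add(Pow(-6, 2), 140), 2) = Pow(Add(36, 140), 2) = Pow(176, 2) = 30976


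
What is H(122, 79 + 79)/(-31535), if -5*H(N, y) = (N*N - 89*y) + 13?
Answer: 167/31535 ≈ 0.0052957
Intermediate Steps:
H(N, y) = -13/5 - N²/5 + 89*y/5 (H(N, y) = -((N*N - 89*y) + 13)/5 = -((N² - 89*y) + 13)/5 = -(13 + N² - 89*y)/5 = -13/5 - N²/5 + 89*y/5)
H(122, 79 + 79)/(-31535) = (-13/5 - ⅕*122² + 89*(79 + 79)/5)/(-31535) = (-13/5 - ⅕*14884 + (89/5)*158)*(-1/31535) = (-13/5 - 14884/5 + 14062/5)*(-1/31535) = -167*(-1/31535) = 167/31535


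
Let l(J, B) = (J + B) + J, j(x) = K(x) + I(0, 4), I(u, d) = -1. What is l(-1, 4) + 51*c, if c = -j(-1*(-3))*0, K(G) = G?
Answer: 2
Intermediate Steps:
j(x) = -1 + x (j(x) = x - 1 = -1 + x)
l(J, B) = B + 2*J (l(J, B) = (B + J) + J = B + 2*J)
c = 0 (c = -(-1 - 1*(-3))*0 = -(-1 + 3)*0 = -1*2*0 = -2*0 = 0)
l(-1, 4) + 51*c = (4 + 2*(-1)) + 51*0 = (4 - 2) + 0 = 2 + 0 = 2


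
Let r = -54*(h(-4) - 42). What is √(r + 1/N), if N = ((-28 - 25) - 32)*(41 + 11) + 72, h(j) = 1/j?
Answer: √10782997607/2174 ≈ 47.765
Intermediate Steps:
N = -4348 (N = (-53 - 32)*52 + 72 = -85*52 + 72 = -4420 + 72 = -4348)
r = 4563/2 (r = -54*(1/(-4) - 42) = -54*(-¼ - 42) = -54*(-169/4) = 4563/2 ≈ 2281.5)
√(r + 1/N) = √(4563/2 + 1/(-4348)) = √(4563/2 - 1/4348) = √(9919961/4348) = √10782997607/2174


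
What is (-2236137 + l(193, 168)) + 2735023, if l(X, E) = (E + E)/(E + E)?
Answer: 498887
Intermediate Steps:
l(X, E) = 1 (l(X, E) = (2*E)/((2*E)) = (2*E)*(1/(2*E)) = 1)
(-2236137 + l(193, 168)) + 2735023 = (-2236137 + 1) + 2735023 = -2236136 + 2735023 = 498887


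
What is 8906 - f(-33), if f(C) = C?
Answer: 8939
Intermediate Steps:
8906 - f(-33) = 8906 - 1*(-33) = 8906 + 33 = 8939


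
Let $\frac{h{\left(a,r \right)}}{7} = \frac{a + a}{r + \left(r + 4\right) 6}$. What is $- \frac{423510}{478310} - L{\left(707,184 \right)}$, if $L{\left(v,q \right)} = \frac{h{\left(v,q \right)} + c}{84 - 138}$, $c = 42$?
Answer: $\frac{54313507}{1694365344} \approx 0.032055$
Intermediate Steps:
$h{\left(a,r \right)} = \frac{14 a}{24 + 7 r}$ ($h{\left(a,r \right)} = 7 \frac{a + a}{r + \left(r + 4\right) 6} = 7 \frac{2 a}{r + \left(4 + r\right) 6} = 7 \frac{2 a}{r + \left(24 + 6 r\right)} = 7 \frac{2 a}{24 + 7 r} = \frac{14 a}{24 + 7 r}$)
$L{\left(v,q \right)} = - \frac{7}{9} - \frac{7 v}{27 \left(24 + 7 q\right)}$ ($L{\left(v,q \right)} = \frac{\frac{14 v}{24 + 7 q} + 42}{84 - 138} = \frac{42 + \frac{14 v}{24 + 7 q}}{-54} = \left(42 + \frac{14 v}{24 + 7 q}\right) \left(- \frac{1}{54}\right) = - \frac{7}{9} - \frac{7 v}{27 \left(24 + 7 q\right)}$)
$- \frac{423510}{478310} - L{\left(707,184 \right)} = - \frac{423510}{478310} - \frac{7 \left(-72 - 707 - 3864\right)}{27 \left(24 + 7 \cdot 184\right)} = \left(-423510\right) \frac{1}{478310} - \frac{7 \left(-72 - 707 - 3864\right)}{27 \left(24 + 1288\right)} = - \frac{42351}{47831} - \frac{7}{27} \cdot \frac{1}{1312} \left(-4643\right) = - \frac{42351}{47831} - - \frac{32501}{35424} = - \frac{42351}{47831} + \frac{32501}{35424} = \frac{54313507}{1694365344}$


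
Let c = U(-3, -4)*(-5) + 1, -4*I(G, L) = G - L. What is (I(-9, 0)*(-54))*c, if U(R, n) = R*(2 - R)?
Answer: -9234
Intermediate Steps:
I(G, L) = -G/4 + L/4 (I(G, L) = -(G - L)/4 = -G/4 + L/4)
c = 76 (c = -3*(2 - 1*(-3))*(-5) + 1 = -3*(2 + 3)*(-5) + 1 = -3*5*(-5) + 1 = -15*(-5) + 1 = 75 + 1 = 76)
(I(-9, 0)*(-54))*c = ((-¼*(-9) + (¼)*0)*(-54))*76 = ((9/4 + 0)*(-54))*76 = ((9/4)*(-54))*76 = -243/2*76 = -9234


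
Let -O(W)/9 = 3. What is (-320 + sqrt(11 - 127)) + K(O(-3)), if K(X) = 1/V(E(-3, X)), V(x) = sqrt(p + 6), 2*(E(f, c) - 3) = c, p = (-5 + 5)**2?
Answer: -320 + sqrt(6)/6 + 2*I*sqrt(29) ≈ -319.59 + 10.77*I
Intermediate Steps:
O(W) = -27 (O(W) = -9*3 = -27)
p = 0 (p = 0**2 = 0)
E(f, c) = 3 + c/2
V(x) = sqrt(6) (V(x) = sqrt(0 + 6) = sqrt(6))
K(X) = sqrt(6)/6 (K(X) = 1/(sqrt(6)) = sqrt(6)/6)
(-320 + sqrt(11 - 127)) + K(O(-3)) = (-320 + sqrt(11 - 127)) + sqrt(6)/6 = (-320 + sqrt(-116)) + sqrt(6)/6 = (-320 + 2*I*sqrt(29)) + sqrt(6)/6 = -320 + sqrt(6)/6 + 2*I*sqrt(29)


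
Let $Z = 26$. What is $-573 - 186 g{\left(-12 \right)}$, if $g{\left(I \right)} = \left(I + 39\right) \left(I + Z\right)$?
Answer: $-70881$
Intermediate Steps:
$g{\left(I \right)} = \left(26 + I\right) \left(39 + I\right)$ ($g{\left(I \right)} = \left(I + 39\right) \left(I + 26\right) = \left(39 + I\right) \left(26 + I\right) = \left(26 + I\right) \left(39 + I\right)$)
$-573 - 186 g{\left(-12 \right)} = -573 - 186 \left(1014 + \left(-12\right)^{2} + 65 \left(-12\right)\right) = -573 - 186 \left(1014 + 144 - 780\right) = -573 - 70308 = -70881$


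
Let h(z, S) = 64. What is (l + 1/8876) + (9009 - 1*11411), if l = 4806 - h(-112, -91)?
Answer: 20769841/8876 ≈ 2340.0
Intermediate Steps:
l = 4742 (l = 4806 - 1*64 = 4806 - 64 = 4742)
(l + 1/8876) + (9009 - 1*11411) = (4742 + 1/8876) + (9009 - 1*11411) = (4742 + 1/8876) + (9009 - 11411) = 42089993/8876 - 2402 = 20769841/8876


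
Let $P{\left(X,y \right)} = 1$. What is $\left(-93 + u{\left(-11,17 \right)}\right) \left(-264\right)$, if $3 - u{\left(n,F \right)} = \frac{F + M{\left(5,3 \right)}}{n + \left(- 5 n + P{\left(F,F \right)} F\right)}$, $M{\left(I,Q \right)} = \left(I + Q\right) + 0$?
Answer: $\frac{1455960}{61} \approx 23868.0$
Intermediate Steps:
$M{\left(I,Q \right)} = I + Q$
$u{\left(n,F \right)} = 3 - \frac{8 + F}{F - 4 n}$ ($u{\left(n,F \right)} = 3 - \frac{F + \left(5 + 3\right)}{n + \left(- 5 n + 1 F\right)} = 3 - \frac{F + 8}{n + \left(- 5 n + F\right)} = 3 - \frac{8 + F}{n + \left(F - 5 n\right)} = 3 - \frac{8 + F}{F - 4 n}$)
$\left(-93 + u{\left(-11,17 \right)}\right) \left(-264\right) = \left(-93 + \frac{2 \left(-4 + 17 - -66\right)}{17 - -44}\right) \left(-264\right) = \left(-93 + \frac{2 \left(-4 + 17 + 66\right)}{17 + 44}\right) \left(-264\right) = \left(-93 + 2 \cdot \frac{1}{61} \cdot 79\right) \left(-264\right) = \left(-93 + \frac{158}{61}\right) \left(-264\right) = \left(- \frac{5515}{61}\right) \left(-264\right) = \frac{1455960}{61}$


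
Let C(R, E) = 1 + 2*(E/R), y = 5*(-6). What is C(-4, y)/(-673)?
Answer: -16/673 ≈ -0.023774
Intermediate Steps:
y = -30
C(R, E) = 1 + 2*E/R
C(-4, y)/(-673) = ((-4 + 2*(-30))/(-4))/(-673) = -(-4 - 60)/4*(-1/673) = -¼*(-64)*(-1/673) = 16*(-1/673) = -16/673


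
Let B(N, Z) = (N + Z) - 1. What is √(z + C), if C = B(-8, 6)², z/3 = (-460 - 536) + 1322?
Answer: √987 ≈ 31.417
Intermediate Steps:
B(N, Z) = -1 + N + Z
z = 978 (z = 3*((-460 - 536) + 1322) = 3*(-996 + 1322) = 3*326 = 978)
C = 9 (C = (-1 - 8 + 6)² = (-3)² = 9)
√(z + C) = √(978 + 9) = √987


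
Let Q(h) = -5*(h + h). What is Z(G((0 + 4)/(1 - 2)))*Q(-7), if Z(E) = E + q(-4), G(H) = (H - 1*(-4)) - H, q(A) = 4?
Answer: 560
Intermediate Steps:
G(H) = 4 (G(H) = (H + 4) - H = (4 + H) - H = 4)
Q(h) = -10*h
Z(E) = 4 + E (Z(E) = E + 4 = 4 + E)
Z(G((0 + 4)/(1 - 2)))*Q(-7) = (4 + 4)*(-10*(-7)) = 8*70 = 560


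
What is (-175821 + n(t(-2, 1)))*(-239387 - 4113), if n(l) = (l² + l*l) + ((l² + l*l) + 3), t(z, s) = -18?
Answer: 42496107000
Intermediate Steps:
n(l) = 3 + 4*l² (n(l) = (l² + l²) + ((l² + l²) + 3) = 2*l² + (2*l² + 3) = 2*l² + (3 + 2*l²) = 3 + 4*l²)
(-175821 + n(t(-2, 1)))*(-239387 - 4113) = (-175821 + (3 + 4*(-18)²))*(-239387 - 4113) = (-175821 + (3 + 4*324))*(-243500) = (-175821 + (3 + 1296))*(-243500) = (-175821 + 1299)*(-243500) = -174522*(-243500) = 42496107000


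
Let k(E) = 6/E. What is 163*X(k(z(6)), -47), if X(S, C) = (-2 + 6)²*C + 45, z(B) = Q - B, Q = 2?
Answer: -115241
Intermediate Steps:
z(B) = 2 - B
X(S, C) = 45 + 16*C (X(S, C) = 4²*C + 45 = 16*C + 45 = 45 + 16*C)
163*X(k(z(6)), -47) = 163*(45 + 16*(-47)) = 163*(45 - 752) = 163*(-707) = -115241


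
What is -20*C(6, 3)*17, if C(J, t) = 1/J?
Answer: -170/3 ≈ -56.667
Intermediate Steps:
-20*C(6, 3)*17 = -20/6*17 = -20*1/6*17 = -10/3*17 = -170/3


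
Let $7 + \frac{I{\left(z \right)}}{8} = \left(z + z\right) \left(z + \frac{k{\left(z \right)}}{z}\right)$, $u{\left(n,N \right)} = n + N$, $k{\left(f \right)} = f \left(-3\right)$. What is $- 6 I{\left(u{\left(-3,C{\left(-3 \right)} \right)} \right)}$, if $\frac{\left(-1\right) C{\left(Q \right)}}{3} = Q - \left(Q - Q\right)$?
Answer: $-1392$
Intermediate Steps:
$k{\left(f \right)} = - 3 f$
$C{\left(Q \right)} = - 3 Q$ ($C{\left(Q \right)} = - 3 \left(Q - \left(Q - Q\right)\right) = - 3 \left(Q - 0\right) = - 3 \left(Q + 0\right) = - 3 Q$)
$u{\left(n,N \right)} = N + n$
$I{\left(z \right)} = -56 + 16 z \left(-3 + z\right)$ ($I{\left(z \right)} = -56 + 8 \left(z + z\right) \left(z + \frac{\left(-3\right) z}{z}\right) = -56 + 8 \cdot 2 z \left(z - 3\right) = -56 + 8 \cdot 2 z \left(-3 + z\right) = -56 + 16 z \left(-3 + z\right)$)
$- 6 I{\left(u{\left(-3,C{\left(-3 \right)} \right)} \right)} = - 6 \left(-56 - 48 \left(\left(-3\right) \left(-3\right) - 3\right) + 16 \left(\left(-3\right) \left(-3\right) - 3\right)^{2}\right) = - 6 \left(-56 - 48 \left(9 - 3\right) + 16 \left(9 - 3\right)^{2}\right) = - 6 \left(-56 - 288 + 16 \cdot 6^{2}\right) = - 6 \left(-56 - 288 + 16 \cdot 36\right) = - 6 \left(-56 - 288 + 576\right) = \left(-6\right) 232 = -1392$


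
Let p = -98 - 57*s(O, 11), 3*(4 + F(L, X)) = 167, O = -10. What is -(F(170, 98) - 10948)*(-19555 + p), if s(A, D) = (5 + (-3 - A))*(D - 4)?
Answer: -266317283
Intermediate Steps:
F(L, X) = 155/3 (F(L, X) = -4 + (1/3)*167 = -4 + 167/3 = 155/3)
s(A, D) = (-4 + D)*(2 - A) (s(A, D) = (2 - A)*(-4 + D) = (-4 + D)*(2 - A))
p = -4886 (p = -98 - 57*(-8 + 2*11 + 4*(-10) - 1*(-10)*11) = -98 - 57*(-8 + 22 - 40 + 110) = -98 - 57*84 = -98 - 4788 = -4886)
-(F(170, 98) - 10948)*(-19555 + p) = -(155/3 - 10948)*(-19555 - 4886) = -(-32689)*(-24441)/3 = -1*266317283 = -266317283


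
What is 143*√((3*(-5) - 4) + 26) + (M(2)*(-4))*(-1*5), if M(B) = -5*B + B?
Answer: -160 + 143*√7 ≈ 218.34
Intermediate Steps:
M(B) = -4*B
143*√((3*(-5) - 4) + 26) + (M(2)*(-4))*(-1*5) = 143*√((3*(-5) - 4) + 26) + (-4*2*(-4))*(-1*5) = 143*√((-15 - 4) + 26) - 8*(-4)*(-5) = 143*√(-19 + 26) + 32*(-5) = 143*√7 - 160 = -160 + 143*√7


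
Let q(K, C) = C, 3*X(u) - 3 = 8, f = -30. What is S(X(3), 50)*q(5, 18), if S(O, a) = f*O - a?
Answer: -2880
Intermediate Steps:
X(u) = 11/3 (X(u) = 1 + (1/3)*8 = 1 + 8/3 = 11/3)
S(O, a) = -a - 30*O (S(O, a) = -30*O - a = -a - 30*O)
S(X(3), 50)*q(5, 18) = (-1*50 - 30*11/3)*18 = (-50 - 110)*18 = -160*18 = -2880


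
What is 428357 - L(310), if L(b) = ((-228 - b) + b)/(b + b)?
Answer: 66395392/155 ≈ 4.2836e+5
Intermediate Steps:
L(b) = -114/b (L(b) = -228*1/(2*b) = -114/b)
428357 - L(310) = 428357 - (-114)/310 = 428357 - 1*(-57/155) = 428357 + 57/155 = 66395392/155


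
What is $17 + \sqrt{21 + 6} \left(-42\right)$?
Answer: $17 - 126 \sqrt{3} \approx -201.24$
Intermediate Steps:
$17 + \sqrt{21 + 6} \left(-42\right) = 17 + \sqrt{27} \left(-42\right) = 17 + 3 \sqrt{3} \left(-42\right) = 17 - 126 \sqrt{3}$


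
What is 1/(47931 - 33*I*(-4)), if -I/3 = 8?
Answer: 1/44763 ≈ 2.2340e-5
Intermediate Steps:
I = -24 (I = -3*8 = -24)
1/(47931 - 33*I*(-4)) = 1/(47931 - 33*(-24)*(-4)) = 1/(47931 + 792*(-4)) = 1/(47931 - 3168) = 1/44763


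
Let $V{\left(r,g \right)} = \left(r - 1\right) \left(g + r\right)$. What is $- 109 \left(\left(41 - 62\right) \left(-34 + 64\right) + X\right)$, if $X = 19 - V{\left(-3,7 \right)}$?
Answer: $64855$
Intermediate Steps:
$V{\left(r,g \right)} = \left(-1 + r\right) \left(g + r\right)$
$X = 35$ ($X = 19 - \left(\left(-3\right)^{2} - 7 - -3 + 7 \left(-3\right)\right) = 19 - \left(9 - 7 + 3 - 21\right) = 19 - -16 = 19 + 16 = 35$)
$- 109 \left(\left(41 - 62\right) \left(-34 + 64\right) + X\right) = - 109 \left(\left(41 - 62\right) \left(-34 + 64\right) + 35\right) = - 109 \left(\left(-21\right) 30 + 35\right) = - 109 \left(-630 + 35\right) = \left(-109\right) \left(-595\right) = 64855$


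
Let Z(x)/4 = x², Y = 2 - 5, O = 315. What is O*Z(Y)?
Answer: 11340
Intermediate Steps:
Y = -3
Z(x) = 4*x²
O*Z(Y) = 315*(4*(-3)²) = 315*(4*9) = 315*36 = 11340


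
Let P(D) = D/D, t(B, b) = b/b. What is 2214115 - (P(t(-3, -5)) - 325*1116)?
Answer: 2576814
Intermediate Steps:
t(B, b) = 1
P(D) = 1
2214115 - (P(t(-3, -5)) - 325*1116) = 2214115 - (1 - 325*1116) = 2214115 - (1 - 362700) = 2214115 - 1*(-362699) = 2214115 + 362699 = 2576814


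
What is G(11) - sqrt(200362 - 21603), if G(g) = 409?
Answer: 409 - sqrt(178759) ≈ -13.799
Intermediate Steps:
G(11) - sqrt(200362 - 21603) = 409 - sqrt(200362 - 21603) = 409 - sqrt(178759)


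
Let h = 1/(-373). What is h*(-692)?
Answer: 692/373 ≈ 1.8552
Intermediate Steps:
h = -1/373 ≈ -0.0026810
h*(-692) = -1/373*(-692) = 692/373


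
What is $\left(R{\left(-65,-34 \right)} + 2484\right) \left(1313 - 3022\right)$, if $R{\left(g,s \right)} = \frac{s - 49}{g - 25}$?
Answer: $- \frac{382205887}{90} \approx -4.2467 \cdot 10^{6}$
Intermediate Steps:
$R{\left(g,s \right)} = \frac{-49 + s}{-25 + g}$
$\left(R{\left(-65,-34 \right)} + 2484\right) \left(1313 - 3022\right) = \left(\frac{-49 - 34}{-25 - 65} + 2484\right) \left(1313 - 3022\right) = \left(\frac{1}{-90} \left(-83\right) + 2484\right) \left(-1709\right) = \left(\left(- \frac{1}{90}\right) \left(-83\right) + 2484\right) \left(-1709\right) = \left(\frac{83}{90} + 2484\right) \left(-1709\right) = \frac{223643}{90} \left(-1709\right) = - \frac{382205887}{90}$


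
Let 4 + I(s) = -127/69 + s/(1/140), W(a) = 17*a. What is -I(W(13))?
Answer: -2134457/69 ≈ -30934.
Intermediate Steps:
I(s) = -403/69 + 140*s (I(s) = -4 + (-127/69 + s/(1/140)) = -4 + (-127*1/69 + s/(1/140)) = -4 + (-127/69 + s*140) = -4 + (-127/69 + 140*s) = -403/69 + 140*s)
-I(W(13)) = -(-403/69 + 140*(17*13)) = -(-403/69 + 140*221) = -(-403/69 + 30940) = -1*2134457/69 = -2134457/69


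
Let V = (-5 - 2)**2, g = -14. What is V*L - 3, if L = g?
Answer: -689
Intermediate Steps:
V = 49 (V = (-7)**2 = 49)
L = -14
V*L - 3 = 49*(-14) - 3 = -686 - 3 = -689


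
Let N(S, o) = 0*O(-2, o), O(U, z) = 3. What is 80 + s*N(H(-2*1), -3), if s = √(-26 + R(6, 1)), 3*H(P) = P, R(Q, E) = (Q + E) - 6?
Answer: 80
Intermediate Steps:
R(Q, E) = -6 + E + Q (R(Q, E) = (E + Q) - 6 = -6 + E + Q)
H(P) = P/3
N(S, o) = 0 (N(S, o) = 0*3 = 0)
s = 5*I (s = √(-26 + (-6 + 1 + 6)) = √(-26 + 1) = √(-25) = 5*I ≈ 5.0*I)
80 + s*N(H(-2*1), -3) = 80 + (5*I)*0 = 80 + 0 = 80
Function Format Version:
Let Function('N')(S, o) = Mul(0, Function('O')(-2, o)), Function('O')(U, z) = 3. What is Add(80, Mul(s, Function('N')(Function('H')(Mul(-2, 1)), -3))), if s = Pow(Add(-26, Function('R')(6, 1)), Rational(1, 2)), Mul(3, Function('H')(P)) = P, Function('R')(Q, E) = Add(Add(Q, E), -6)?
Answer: 80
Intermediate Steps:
Function('R')(Q, E) = Add(-6, E, Q) (Function('R')(Q, E) = Add(Add(E, Q), -6) = Add(-6, E, Q))
Function('H')(P) = Mul(Rational(1, 3), P)
Function('N')(S, o) = 0 (Function('N')(S, o) = Mul(0, 3) = 0)
s = Mul(5, I) (s = Pow(Add(-26, Add(-6, 1, 6)), Rational(1, 2)) = Pow(Add(-26, 1), Rational(1, 2)) = Pow(-25, Rational(1, 2)) = Mul(5, I) ≈ Mul(5.0000, I))
Add(80, Mul(s, Function('N')(Function('H')(Mul(-2, 1)), -3))) = Add(80, Mul(Mul(5, I), 0)) = Add(80, 0) = 80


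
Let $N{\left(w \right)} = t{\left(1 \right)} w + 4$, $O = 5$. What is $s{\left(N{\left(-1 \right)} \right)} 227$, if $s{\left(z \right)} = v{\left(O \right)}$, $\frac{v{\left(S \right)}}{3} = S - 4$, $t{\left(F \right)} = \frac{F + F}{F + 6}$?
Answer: $681$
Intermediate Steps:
$t{\left(F \right)} = \frac{2 F}{6 + F}$
$v{\left(S \right)} = -12 + 3 S$ ($v{\left(S \right)} = 3 \left(S - 4\right) = 3 \left(-4 + S\right) = -12 + 3 S$)
$N{\left(w \right)} = 4 + \frac{2 w}{7}$ ($N{\left(w \right)} = 2 \cdot 1 \frac{1}{6 + 1} w + 4 = 2 \cdot 1 \cdot \frac{1}{7} w + 4 = \frac{2 w}{7} + 4 = 4 + \frac{2 w}{7}$)
$s{\left(z \right)} = 3$ ($s{\left(z \right)} = -12 + 3 \cdot 5 = -12 + 15 = 3$)
$s{\left(N{\left(-1 \right)} \right)} 227 = 3 \cdot 227 = 681$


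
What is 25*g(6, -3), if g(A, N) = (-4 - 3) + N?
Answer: -250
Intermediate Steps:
g(A, N) = -7 + N
25*g(6, -3) = 25*(-7 - 3) = 25*(-10) = -250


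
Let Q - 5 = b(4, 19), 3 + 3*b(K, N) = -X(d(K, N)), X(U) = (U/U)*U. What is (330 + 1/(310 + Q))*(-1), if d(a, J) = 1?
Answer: -310533/941 ≈ -330.00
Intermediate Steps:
X(U) = U (X(U) = 1*U = U)
b(K, N) = -4/3 (b(K, N) = -1 + (-1*1)/3 = -1 + (⅓)*(-1) = -1 - ⅓ = -4/3)
Q = 11/3 (Q = 5 - 4/3 = 11/3 ≈ 3.6667)
(330 + 1/(310 + Q))*(-1) = (330 + 1/(310 + 11/3))*(-1) = (330 + 1/(941/3))*(-1) = (330 + 3/941)*(-1) = (310533/941)*(-1) = -310533/941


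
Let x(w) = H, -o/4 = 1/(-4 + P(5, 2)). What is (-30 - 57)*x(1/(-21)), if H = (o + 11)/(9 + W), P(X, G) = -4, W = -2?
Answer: -2001/14 ≈ -142.93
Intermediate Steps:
o = 1/2 (o = -4/(-4 - 4) = -4/(-8) = -4*(-1/8) = 1/2 ≈ 0.50000)
H = 23/14 (H = (1/2 + 11)/(9 - 2) = (23/2)/7 = (23/2)*(1/7) = 23/14 ≈ 1.6429)
x(w) = 23/14
(-30 - 57)*x(1/(-21)) = (-30 - 57)*(23/14) = -87*23/14 = -2001/14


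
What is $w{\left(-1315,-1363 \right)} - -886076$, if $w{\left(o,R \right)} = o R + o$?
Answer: $2677106$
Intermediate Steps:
$w{\left(o,R \right)} = o + R o$ ($w{\left(o,R \right)} = R o + o = o + R o$)
$w{\left(-1315,-1363 \right)} - -886076 = - 1315 \left(1 - 1363\right) - -886076 = \left(-1315\right) \left(-1362\right) + 886076 = 1791030 + 886076 = 2677106$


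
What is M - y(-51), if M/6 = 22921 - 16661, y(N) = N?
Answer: 37611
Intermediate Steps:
M = 37560 (M = 6*(22921 - 16661) = 6*6260 = 37560)
M - y(-51) = 37560 - 1*(-51) = 37560 + 51 = 37611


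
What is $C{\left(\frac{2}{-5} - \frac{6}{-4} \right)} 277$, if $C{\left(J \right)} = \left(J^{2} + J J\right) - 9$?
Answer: $- \frac{91133}{50} \approx -1822.7$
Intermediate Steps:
$C{\left(J \right)} = -9 + 2 J^{2}$ ($C{\left(J \right)} = \left(J^{2} + J^{2}\right) - 9 = 2 J^{2} - 9 = -9 + 2 J^{2}$)
$C{\left(\frac{2}{-5} - \frac{6}{-4} \right)} 277 = \left(-9 + 2 \left(\frac{2}{-5} - \frac{6}{-4}\right)^{2}\right) 277 = \left(-9 + 2 \left(2 \left(- \frac{1}{5}\right) - - \frac{3}{2}\right)^{2}\right) 277 = \left(-9 + 2 \left(- \frac{2}{5} + \frac{3}{2}\right)^{2}\right) 277 = \left(-9 + 2 \left(\frac{11}{10}\right)^{2}\right) 277 = \left(-9 + 2 \cdot \frac{121}{100}\right) 277 = \left(-9 + \frac{121}{50}\right) 277 = \left(- \frac{329}{50}\right) 277 = - \frac{91133}{50}$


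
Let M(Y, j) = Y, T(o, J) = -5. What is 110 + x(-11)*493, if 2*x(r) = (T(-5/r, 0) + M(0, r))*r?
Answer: 27335/2 ≈ 13668.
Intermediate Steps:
x(r) = -5*r/2 (x(r) = ((-5 + 0)*r)/2 = (-5*r)/2 = -5*r/2)
110 + x(-11)*493 = 110 - 5/2*(-11)*493 = 110 + (55/2)*493 = 110 + 27115/2 = 27335/2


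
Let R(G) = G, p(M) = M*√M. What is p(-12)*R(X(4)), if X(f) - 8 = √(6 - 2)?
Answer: -240*I*√3 ≈ -415.69*I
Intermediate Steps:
p(M) = M^(3/2)
X(f) = 10 (X(f) = 8 + √(6 - 2) = 8 + √4 = 8 + 2 = 10)
p(-12)*R(X(4)) = (-12)^(3/2)*10 = -24*I*√3*10 = -240*I*√3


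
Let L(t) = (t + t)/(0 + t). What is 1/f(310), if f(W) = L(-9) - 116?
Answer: -1/114 ≈ -0.0087719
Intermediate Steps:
L(t) = 2 (L(t) = (2*t)/t = 2)
f(W) = -114 (f(W) = 2 - 116 = -114)
1/f(310) = 1/(-114) = -1/114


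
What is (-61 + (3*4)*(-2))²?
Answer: 7225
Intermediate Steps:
(-61 + (3*4)*(-2))² = (-61 + 12*(-2))² = (-61 - 24)² = (-85)² = 7225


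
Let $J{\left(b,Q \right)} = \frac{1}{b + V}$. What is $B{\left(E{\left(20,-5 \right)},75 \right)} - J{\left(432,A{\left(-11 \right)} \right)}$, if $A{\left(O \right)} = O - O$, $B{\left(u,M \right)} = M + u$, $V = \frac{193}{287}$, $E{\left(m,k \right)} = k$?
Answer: $\frac{8692103}{124177} \approx 69.998$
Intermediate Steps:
$V = \frac{193}{287}$ ($V = 193 \cdot \frac{1}{287} = \frac{193}{287} \approx 0.67247$)
$A{\left(O \right)} = 0$
$J{\left(b,Q \right)} = \frac{1}{\frac{193}{287} + b}$ ($J{\left(b,Q \right)} = \frac{1}{b + \frac{193}{287}} = \frac{1}{\frac{193}{287} + b}$)
$B{\left(E{\left(20,-5 \right)},75 \right)} - J{\left(432,A{\left(-11 \right)} \right)} = \left(75 - 5\right) - \frac{287}{193 + 287 \cdot 432} = 70 - \frac{287}{193 + 123984} = 70 - \frac{287}{124177} = \frac{8692103}{124177}$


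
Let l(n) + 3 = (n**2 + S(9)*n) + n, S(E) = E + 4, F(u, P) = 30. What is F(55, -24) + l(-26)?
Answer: 339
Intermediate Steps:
S(E) = 4 + E
l(n) = -3 + n**2 + 14*n (l(n) = -3 + ((n**2 + (4 + 9)*n) + n) = -3 + ((n**2 + 13*n) + n) = -3 + (n**2 + 14*n) = -3 + n**2 + 14*n)
F(55, -24) + l(-26) = 30 + (-3 + (-26)**2 + 14*(-26)) = 30 + (-3 + 676 - 364) = 30 + 309 = 339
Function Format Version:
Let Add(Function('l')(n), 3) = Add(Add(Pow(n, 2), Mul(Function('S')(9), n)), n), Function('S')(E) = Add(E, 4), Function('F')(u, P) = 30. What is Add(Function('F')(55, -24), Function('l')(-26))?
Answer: 339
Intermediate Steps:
Function('S')(E) = Add(4, E)
Function('l')(n) = Add(-3, Pow(n, 2), Mul(14, n)) (Function('l')(n) = Add(-3, Add(Add(Pow(n, 2), Mul(Add(4, 9), n)), n)) = Add(-3, Add(Add(Pow(n, 2), Mul(13, n)), n)) = Add(-3, Add(Pow(n, 2), Mul(14, n))) = Add(-3, Pow(n, 2), Mul(14, n)))
Add(Function('F')(55, -24), Function('l')(-26)) = Add(30, Add(-3, Pow(-26, 2), Mul(14, -26))) = Add(30, Add(-3, 676, -364)) = Add(30, 309) = 339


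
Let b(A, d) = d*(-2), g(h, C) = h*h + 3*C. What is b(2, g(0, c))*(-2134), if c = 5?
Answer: 64020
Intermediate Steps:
g(h, C) = h**2 + 3*C
b(A, d) = -2*d
b(2, g(0, c))*(-2134) = -2*(0**2 + 3*5)*(-2134) = -2*(0 + 15)*(-2134) = -2*15*(-2134) = -30*(-2134) = 64020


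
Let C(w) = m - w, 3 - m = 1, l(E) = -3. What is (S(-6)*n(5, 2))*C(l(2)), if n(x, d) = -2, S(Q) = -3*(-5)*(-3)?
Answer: 450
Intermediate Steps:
S(Q) = -45 (S(Q) = 15*(-3) = -45)
m = 2 (m = 3 - 1*1 = 3 - 1 = 2)
C(w) = 2 - w
(S(-6)*n(5, 2))*C(l(2)) = (-45*(-2))*(2 - 1*(-3)) = 90*(2 + 3) = 90*5 = 450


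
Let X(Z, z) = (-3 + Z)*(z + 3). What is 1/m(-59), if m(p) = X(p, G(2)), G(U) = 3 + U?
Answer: -1/496 ≈ -0.0020161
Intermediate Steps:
X(Z, z) = (-3 + Z)*(3 + z)
m(p) = -24 + 8*p (m(p) = -9 - 3*(3 + 2) + 3*p + p*(3 + 2) = -9 - 3*5 + 3*p + p*5 = -9 - 15 + 3*p + 5*p = -24 + 8*p)
1/m(-59) = 1/(-24 + 8*(-59)) = 1/(-24 - 472) = 1/(-496) = -1/496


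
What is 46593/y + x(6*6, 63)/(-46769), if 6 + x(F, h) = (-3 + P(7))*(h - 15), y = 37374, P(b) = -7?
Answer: 732423927/582648202 ≈ 1.2571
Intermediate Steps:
x(F, h) = 144 - 10*h (x(F, h) = -6 + (-3 - 7)*(h - 15) = -6 - 10*(-15 + h) = -6 + (150 - 10*h) = 144 - 10*h)
46593/y + x(6*6, 63)/(-46769) = 46593/37374 + (144 - 10*63)/(-46769) = 46593*(1/37374) + (144 - 630)*(-1/46769) = 15531/12458 - 486*(-1/46769) = 15531/12458 + 486/46769 = 732423927/582648202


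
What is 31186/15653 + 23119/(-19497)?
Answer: 246151735/305186541 ≈ 0.80656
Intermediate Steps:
31186/15653 + 23119/(-19497) = 31186*(1/15653) + 23119*(-1/19497) = 31186/15653 - 23119/19497 = 246151735/305186541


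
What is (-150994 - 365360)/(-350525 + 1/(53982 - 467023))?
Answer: 35545895419/24130199421 ≈ 1.4731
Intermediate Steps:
(-150994 - 365360)/(-350525 + 1/(53982 - 467023)) = -516354/(-350525 + 1/(-413041)) = -516354/(-350525 - 1/413041) = -516354/(-144781196526/413041) = -516354*(-413041/144781196526) = 35545895419/24130199421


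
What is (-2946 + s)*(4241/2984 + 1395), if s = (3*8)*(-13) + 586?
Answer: -1391751614/373 ≈ -3.7312e+6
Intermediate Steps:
s = 274 (s = 24*(-13) + 586 = -312 + 586 = 274)
(-2946 + s)*(4241/2984 + 1395) = (-2946 + 274)*(4241/2984 + 1395) = -2672*(4241*(1/2984) + 1395) = -2672*(4241/2984 + 1395) = -2672*4166921/2984 = -1391751614/373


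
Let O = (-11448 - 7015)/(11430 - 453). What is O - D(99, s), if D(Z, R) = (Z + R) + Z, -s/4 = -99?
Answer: -6538801/10977 ≈ -595.68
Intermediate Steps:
s = 396 (s = -4*(-99) = 396)
D(Z, R) = R + 2*Z (D(Z, R) = (R + Z) + Z = R + 2*Z)
O = -18463/10977 ≈ -1.6820
O - D(99, s) = -18463/10977 - (396 + 2*99) = -18463/10977 - (396 + 198) = -18463/10977 - 1*594 = -18463/10977 - 594 = -6538801/10977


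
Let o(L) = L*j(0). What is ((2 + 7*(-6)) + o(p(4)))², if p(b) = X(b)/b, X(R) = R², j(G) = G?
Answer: 1600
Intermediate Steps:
p(b) = b (p(b) = b²/b = b)
o(L) = 0 (o(L) = L*0 = 0)
((2 + 7*(-6)) + o(p(4)))² = ((2 + 7*(-6)) + 0)² = ((2 - 42) + 0)² = (-40 + 0)² = (-40)² = 1600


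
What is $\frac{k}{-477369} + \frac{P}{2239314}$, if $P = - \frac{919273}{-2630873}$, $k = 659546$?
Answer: $- \frac{1295205459023872625}{937449403979556006} \approx -1.3816$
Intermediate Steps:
$P = \frac{919273}{2630873}$ ($P = \left(-919273\right) \left(- \frac{1}{2630873}\right) = \frac{919273}{2630873} \approx 0.34942$)
$\frac{k}{-477369} + \frac{P}{2239314} = \frac{659546}{-477369} + \frac{919273}{2630873 \cdot 2239314} = 659546 \left(- \frac{1}{477369}\right) + \frac{919273}{2630873} \cdot \frac{1}{2239314} = - \frac{659546}{477369} + \frac{919273}{5891350741122} = - \frac{1295205459023872625}{937449403979556006}$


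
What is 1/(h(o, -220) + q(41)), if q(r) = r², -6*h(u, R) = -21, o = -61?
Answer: 2/3369 ≈ 0.00059365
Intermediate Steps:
h(u, R) = 7/2 (h(u, R) = -⅙*(-21) = 7/2)
1/(h(o, -220) + q(41)) = 1/(7/2 + 41²) = 1/(7/2 + 1681) = 1/(3369/2) = 2/3369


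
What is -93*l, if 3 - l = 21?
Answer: 1674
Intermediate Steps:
l = -18 (l = 3 - 1*21 = 3 - 21 = -18)
-93*l = -93*(-18) = 1674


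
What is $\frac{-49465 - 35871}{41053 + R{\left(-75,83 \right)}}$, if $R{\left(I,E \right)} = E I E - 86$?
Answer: $\frac{21334}{118927} \approx 0.17939$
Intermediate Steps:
$R{\left(I,E \right)} = -86 + I E^{2}$ ($R{\left(I,E \right)} = I E^{2} - 86 = -86 + I E^{2}$)
$\frac{-49465 - 35871}{41053 + R{\left(-75,83 \right)}} = \frac{-49465 - 35871}{41053 - \left(86 + 75 \cdot 83^{2}\right)} = \frac{-49465 - 35871}{41053 - 516761} = - \frac{85336}{41053 - 516761} = - \frac{85336}{-475708} = \left(-85336\right) \left(- \frac{1}{475708}\right) = \frac{21334}{118927}$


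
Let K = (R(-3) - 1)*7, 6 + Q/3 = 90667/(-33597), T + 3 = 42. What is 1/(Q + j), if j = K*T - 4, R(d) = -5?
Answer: -11199/18681007 ≈ -0.00059949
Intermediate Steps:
T = 39 (T = -3 + 42 = 39)
Q = -292249/11199 (Q = -18 + 3*(90667/(-33597)) = -18 + 3*(90667*(-1/33597)) = -18 + 3*(-90667/33597) = -18 - 90667/11199 = -292249/11199 ≈ -26.096)
K = -42 (K = (-5 - 1)*7 = -6*7 = -42)
j = -1642 (j = -42*39 - 4 = -1638 - 4 = -1642)
1/(Q + j) = 1/(-292249/11199 - 1642) = 1/(-18681007/11199) = -11199/18681007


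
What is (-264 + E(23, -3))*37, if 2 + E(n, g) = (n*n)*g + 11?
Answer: -68154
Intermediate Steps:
E(n, g) = 9 + g*n**2 (E(n, g) = -2 + ((n*n)*g + 11) = -2 + (n**2*g + 11) = -2 + (g*n**2 + 11) = -2 + (11 + g*n**2) = 9 + g*n**2)
(-264 + E(23, -3))*37 = (-264 + (9 - 3*23**2))*37 = (-264 + (9 - 3*529))*37 = (-264 + (9 - 1587))*37 = (-264 - 1578)*37 = -1842*37 = -68154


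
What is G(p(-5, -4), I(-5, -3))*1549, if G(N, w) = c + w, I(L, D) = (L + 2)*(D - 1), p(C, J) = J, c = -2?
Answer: 15490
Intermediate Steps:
I(L, D) = (-1 + D)*(2 + L) (I(L, D) = (2 + L)*(-1 + D) = (-1 + D)*(2 + L))
G(N, w) = -2 + w
G(p(-5, -4), I(-5, -3))*1549 = (-2 + (-2 - 1*(-5) + 2*(-3) - 3*(-5)))*1549 = (-2 + (-2 + 5 - 6 + 15))*1549 = (-2 + 12)*1549 = 10*1549 = 15490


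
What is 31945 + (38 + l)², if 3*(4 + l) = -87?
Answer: 31970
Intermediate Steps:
l = -33 (l = -4 + (⅓)*(-87) = -4 - 29 = -33)
31945 + (38 + l)² = 31945 + (38 - 33)² = 31945 + 5² = 31945 + 25 = 31970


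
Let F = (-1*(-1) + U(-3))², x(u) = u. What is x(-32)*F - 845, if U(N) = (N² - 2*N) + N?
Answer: -6253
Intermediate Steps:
U(N) = N² - N
F = 169 (F = (-1*(-1) - 3*(-1 - 3))² = (1 - 3*(-4))² = (1 + 12)² = 13² = 169)
x(-32)*F - 845 = -32*169 - 845 = -5408 - 845 = -6253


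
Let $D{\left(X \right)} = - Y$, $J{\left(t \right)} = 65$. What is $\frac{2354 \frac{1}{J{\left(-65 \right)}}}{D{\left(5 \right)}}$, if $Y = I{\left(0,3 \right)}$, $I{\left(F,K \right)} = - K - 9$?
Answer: $\frac{1177}{390} \approx 3.0179$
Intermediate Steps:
$I{\left(F,K \right)} = -9 - K$
$Y = -12$ ($Y = -9 - 3 = -12$)
$D{\left(X \right)} = 12$ ($D{\left(X \right)} = \left(-1\right) \left(-12\right) = 12$)
$\frac{2354 \frac{1}{J{\left(-65 \right)}}}{D{\left(5 \right)}} = \frac{2354 \cdot \frac{1}{65}}{12} = 2354 \cdot \frac{1}{65} \cdot \frac{1}{12} = \frac{2354}{65} \cdot \frac{1}{12} = \frac{1177}{390}$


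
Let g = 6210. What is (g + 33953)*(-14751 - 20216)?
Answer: -1404379621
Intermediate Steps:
(g + 33953)*(-14751 - 20216) = (6210 + 33953)*(-14751 - 20216) = 40163*(-34967) = -1404379621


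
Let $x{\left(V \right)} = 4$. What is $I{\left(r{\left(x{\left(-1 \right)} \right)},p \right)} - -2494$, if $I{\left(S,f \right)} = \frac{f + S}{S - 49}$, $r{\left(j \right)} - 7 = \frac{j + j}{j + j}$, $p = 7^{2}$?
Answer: $\frac{102197}{41} \approx 2492.6$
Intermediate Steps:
$p = 49$
$r{\left(j \right)} = 8$ ($r{\left(j \right)} = 7 + \frac{j + j}{j + j} = 7 + \frac{2 j}{2 j} = 7 + 2 j \frac{1}{2 j} = 7 + 1 = 8$)
$I{\left(S,f \right)} = \frac{S + f}{-49 + S}$
$I{\left(r{\left(x{\left(-1 \right)} \right)},p \right)} - -2494 = \frac{8 + 49}{-49 + 8} - -2494 = \frac{1}{-41} \cdot 57 + 2494 = \left(- \frac{1}{41}\right) 57 + 2494 = - \frac{57}{41} + 2494 = \frac{102197}{41}$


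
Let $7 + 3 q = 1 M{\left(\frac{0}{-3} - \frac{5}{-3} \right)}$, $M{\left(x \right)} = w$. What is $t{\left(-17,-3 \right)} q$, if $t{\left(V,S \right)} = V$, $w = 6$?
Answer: $\frac{17}{3} \approx 5.6667$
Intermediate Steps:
$M{\left(x \right)} = 6$
$q = - \frac{1}{3}$ ($q = - \frac{7}{3} + \frac{1 \cdot 6}{3} = - \frac{7}{3} + \frac{1}{3} \cdot 6 = - \frac{7}{3} + 2 = - \frac{1}{3} \approx -0.33333$)
$t{\left(-17,-3 \right)} q = \left(-17\right) \left(- \frac{1}{3}\right) = \frac{17}{3}$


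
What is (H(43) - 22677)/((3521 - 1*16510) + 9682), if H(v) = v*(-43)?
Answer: 24526/3307 ≈ 7.4164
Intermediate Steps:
H(v) = -43*v
(H(43) - 22677)/((3521 - 1*16510) + 9682) = (-43*43 - 22677)/((3521 - 1*16510) + 9682) = (-1849 - 22677)/((3521 - 16510) + 9682) = -24526/(-12989 + 9682) = -24526/(-3307) = -24526*(-1/3307) = 24526/3307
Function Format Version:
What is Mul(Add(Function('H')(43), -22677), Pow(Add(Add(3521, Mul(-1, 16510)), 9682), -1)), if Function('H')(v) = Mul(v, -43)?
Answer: Rational(24526, 3307) ≈ 7.4164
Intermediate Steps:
Function('H')(v) = Mul(-43, v)
Mul(Add(Function('H')(43), -22677), Pow(Add(Add(3521, Mul(-1, 16510)), 9682), -1)) = Mul(Add(Mul(-43, 43), -22677), Pow(Add(Add(3521, Mul(-1, 16510)), 9682), -1)) = Mul(Add(-1849, -22677), Pow(Add(Add(3521, -16510), 9682), -1)) = Mul(-24526, Pow(Add(-12989, 9682), -1)) = Mul(-24526, Pow(-3307, -1)) = Mul(-24526, Rational(-1, 3307)) = Rational(24526, 3307)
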